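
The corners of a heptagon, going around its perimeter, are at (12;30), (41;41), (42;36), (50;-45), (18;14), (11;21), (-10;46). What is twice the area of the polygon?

3076

Using the shoelace formula, 2A = |(12·41 − 41·30) + (41·36 − 42·41) + (42·(-45) − 50·36) + (50·14 − 18·(-45)) + (18·21 − 11·14) + (11·46 − (-10)·21) + ((-10)·30 − 12·46)| = 3076, so the area is 1538.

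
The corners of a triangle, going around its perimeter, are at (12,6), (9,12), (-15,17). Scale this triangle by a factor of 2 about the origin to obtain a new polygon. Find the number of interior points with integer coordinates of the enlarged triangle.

Using the shoelace formula, 2A = |(12·12 − 9·6) + (9·17 − (-15)·12) + ((-15)·6 − 12·17)| = 129, so the area is 64.5.
Summing gcd(|Δx|,|Δy|) over the edges gives the boundary count: gcd(3,6) + gcd(24,5) + gcd(27,11) = 3+1+1 = 5.
Scaling by 2 multiplies the area by 2² = 4 (so the new area is 258) and multiplies the boundary lattice-point count by 2, giving 10.
By Pick's theorem, the interior count of the dilated polygon is 258 − 10/2 + 1 = 254.

254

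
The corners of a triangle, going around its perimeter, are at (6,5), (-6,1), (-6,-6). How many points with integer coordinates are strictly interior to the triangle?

37

Using the shoelace formula, 2A = |(6·1 − (-6)·5) + ((-6)·(-6) − (-6)·1) + ((-6)·5 − 6·(-6))| = 84, so the area is 42.
Along each edge there are gcd(|Δx|,|Δy|)+1 lattice points, so counting each shared vertex once the boundary has gcd(12,4) + gcd(0,7) + gcd(12,11) = 4+7+1 = 12.
By Pick's theorem A = I + B/2 − 1, so I = 42 − 12/2 + 1 = 37.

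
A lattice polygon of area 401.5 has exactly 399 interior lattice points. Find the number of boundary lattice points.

7

Pick's theorem gives A = I + B/2 − 1, so B = 2(A − I + 1) = 2(401.5 − 399 + 1) = 7.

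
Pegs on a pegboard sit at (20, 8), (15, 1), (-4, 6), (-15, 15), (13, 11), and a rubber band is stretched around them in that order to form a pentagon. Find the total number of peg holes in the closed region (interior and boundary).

By the shoelace formula, twice the signed area is |(20·1 − 15·8) + (15·6 − (-4)·1) + ((-4)·15 − (-15)·6) + ((-15)·11 − 13·15) + (13·8 − 20·11)| = 452, so the area is 226.
Along each edge there are gcd(|Δx|,|Δy|)+1 lattice points, so counting each shared vertex once the boundary has gcd(5,7) + gcd(19,5) + gcd(11,9) + gcd(28,4) + gcd(7,3) = 1+1+1+4+1 = 8.
Pick's theorem gives I = A − B/2 + 1 = 226 − 8/2 + 1 = 223, so the closed region contains I + B = 223 + 8 = 231 lattice points.

231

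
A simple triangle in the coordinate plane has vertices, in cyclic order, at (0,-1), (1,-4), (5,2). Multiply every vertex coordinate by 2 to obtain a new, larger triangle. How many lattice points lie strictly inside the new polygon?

33

By the shoelace formula, twice the signed area is |(0·(-4) − 1·(-1)) + (1·2 − 5·(-4)) + (5·(-1) − 0·2)| = 18, so the area is 9.
Summing gcd(|Δx|,|Δy|) over the edges gives the boundary count: gcd(1,3) + gcd(4,6) + gcd(5,3) = 1+2+1 = 4.
Scaling by 2 multiplies the area by 2² = 4 (so the new area is 36) and multiplies the boundary lattice-point count by 2, giving 8.
By Pick's theorem, the interior count of the dilated polygon is 36 − 8/2 + 1 = 33.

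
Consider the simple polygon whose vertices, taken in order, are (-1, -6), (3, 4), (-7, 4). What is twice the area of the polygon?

The shoelace formula gives twice the area as |((-1)·4 − 3·(-6)) + (3·4 − (-7)·4) + ((-7)·(-6) − (-1)·4)| = 100, so the area is 50.

100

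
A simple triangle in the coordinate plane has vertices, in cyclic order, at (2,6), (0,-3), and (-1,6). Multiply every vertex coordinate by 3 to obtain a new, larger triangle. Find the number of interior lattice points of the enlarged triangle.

The shoelace formula gives twice the area as |(2·(-3) − 0·6) + (0·6 − (-1)·(-3)) + ((-1)·6 − 2·6)| = 27, so the area is 27/2.
Summing gcd(|Δx|,|Δy|) over the edges gives the boundary count: gcd(2,9) + gcd(1,9) + gcd(3,0) = 1+1+3 = 5.
Scaling by 3 multiplies the area by 3² = 9 (so the new area is 243/2) and multiplies the boundary lattice-point count by 3, giving 15.
By Pick's theorem, the interior count of the dilated polygon is 243/2 − 15/2 + 1 = 115.

115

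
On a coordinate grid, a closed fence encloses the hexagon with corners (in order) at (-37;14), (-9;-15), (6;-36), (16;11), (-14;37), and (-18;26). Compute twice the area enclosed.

The shoelace formula gives twice the area as |[(-37)·(-15) − (-9)·14] + [(-9)·(-36) − 6·(-15)] + [6·11 − 16·(-36)] + [16·37 − (-14)·11] + [(-14)·26 − (-18)·37] + [(-18)·14 − (-37)·26]| = 3495, so the area is 3495/2.

3495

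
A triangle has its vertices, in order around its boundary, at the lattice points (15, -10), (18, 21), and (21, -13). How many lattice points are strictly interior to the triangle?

96

The shoelace formula gives twice the area as |(15·21 − 18·(-10)) + (18·(-13) − 21·21) + (21·(-10) − 15·(-13))| = 195, so the area is 97.5.
Along each edge there are gcd(|Δx|,|Δy|)+1 lattice points, so counting each shared vertex once the boundary has gcd(3,31) + gcd(3,34) + gcd(6,3) = 1+1+3 = 5.
By Pick's theorem A = I + B/2 − 1, so I = 97.5 − 5/2 + 1 = 96.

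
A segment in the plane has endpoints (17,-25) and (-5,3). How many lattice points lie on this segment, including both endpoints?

The number of lattice points on a segment between lattice points is gcd(|Δx|,|Δy|) + 1 = gcd(22,28) + 1 = 2 + 1 = 3.

3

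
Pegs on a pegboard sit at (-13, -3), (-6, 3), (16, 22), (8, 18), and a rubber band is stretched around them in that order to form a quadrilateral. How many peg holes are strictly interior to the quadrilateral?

30

The shoelace formula gives twice the area as |((-13)·3 − (-6)·(-3)) + ((-6)·22 − 16·3) + (16·18 − 8·22) + (8·(-3) − (-13)·18)| = 85, so the area is 85/2.
Along each edge there are gcd(|Δx|,|Δy|)+1 lattice points, so counting each shared vertex once the boundary has gcd(7,6) + gcd(22,19) + gcd(8,4) + gcd(21,21) = 1+1+4+21 = 27.
Pick's theorem gives I = A − B/2 + 1 = 85/2 − 27/2 + 1 = 30.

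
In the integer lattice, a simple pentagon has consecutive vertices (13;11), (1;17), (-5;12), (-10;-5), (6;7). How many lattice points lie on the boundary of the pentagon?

13

The number of boundary lattice points is Σ gcd(|Δx|,|Δy|) = gcd(12,6) + gcd(6,5) + gcd(5,17) + gcd(16,12) + gcd(7,4) = 6+1+1+4+1 = 13.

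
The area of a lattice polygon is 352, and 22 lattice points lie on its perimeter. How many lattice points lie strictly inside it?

342

Pick's theorem A = I + B/2 − 1 rearranges to I = A − B/2 + 1 = 352 − 22/2 + 1 = 342.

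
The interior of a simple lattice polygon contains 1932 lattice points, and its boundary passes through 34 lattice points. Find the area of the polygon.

By Pick's theorem, A = I + B/2 − 1 = 1932 + 34/2 − 1 = 1948.

1948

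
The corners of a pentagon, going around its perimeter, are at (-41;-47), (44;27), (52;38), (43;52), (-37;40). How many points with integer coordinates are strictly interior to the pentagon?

By the shoelace formula, twice the signed area is |[(-41)·27 − 44·(-47)] + [44·38 − 52·27] + [52·52 − 43·38] + [43·40 − (-37)·52] + [(-37)·(-47) − (-41)·40]| = 9322, so the area is 4661.
The number of boundary lattice points is Σ gcd(|Δx|,|Δy|) = gcd(85,74) + gcd(8,11) + gcd(9,14) + gcd(80,12) + gcd(4,87) = 1+1+1+4+1 = 8.
Pick's theorem gives I = A − B/2 + 1 = 4661 − 8/2 + 1 = 4658.

4658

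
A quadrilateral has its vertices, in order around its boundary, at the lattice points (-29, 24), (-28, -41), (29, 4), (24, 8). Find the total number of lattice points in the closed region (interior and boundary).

1945

The shoelace formula gives twice the area as |((-29)·(-41) − (-28)·24) + ((-28)·4 − 29·(-41)) + (29·8 − 24·4) + (24·24 − (-29)·8)| = 3882, so the area is 1941.
The number of boundary lattice points is Σ gcd(|Δx|,|Δy|) = gcd(1,65) + gcd(57,45) + gcd(5,4) + gcd(53,16) = 1+3+1+1 = 6.
Pick's theorem gives I = A − B/2 + 1 = 1941 − 6/2 + 1 = 1939, so the closed region contains I + B = 1939 + 6 = 1945 lattice points.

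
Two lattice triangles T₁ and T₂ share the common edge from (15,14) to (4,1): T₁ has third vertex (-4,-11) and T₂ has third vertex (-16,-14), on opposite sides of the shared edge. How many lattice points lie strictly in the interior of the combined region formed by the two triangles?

57

The union is the simple quadrilateral with vertices (15,14), (-4,-11), (4,1), (-16,-14) in order.
By the shoelace formula, twice the signed area is |[15·(-11) − (-4)·14] + [(-4)·1 − 4·(-11)] + [4·(-14) − (-16)·1] + [(-16)·14 − 15·(-14)]| = 123, so the area is 123/2.
Along each edge there are gcd(|Δx|,|Δy|)+1 lattice points, so counting each shared vertex once the boundary has gcd(19,25) + gcd(8,12) + gcd(20,15) + gcd(31,28) = 1+4+5+1 = 11.
By Pick's theorem I = A − B/2 + 1 = 123/2 − 11/2 + 1 = 57.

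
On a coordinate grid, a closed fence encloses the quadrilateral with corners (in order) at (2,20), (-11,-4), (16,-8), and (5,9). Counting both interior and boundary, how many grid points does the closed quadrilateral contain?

The shoelace formula gives twice the area as |(2·(-4) − (-11)·20) + ((-11)·(-8) − 16·(-4)) + (16·9 − 5·(-8)) + (5·20 − 2·9)| = 630, so the area is 315.
Summing gcd(|Δx|,|Δy|) over the edges gives the boundary count: gcd(13,24) + gcd(27,4) + gcd(11,17) + gcd(3,11) = 1+1+1+1 = 4.
Pick's theorem gives I = A − B/2 + 1 = 315 − 4/2 + 1 = 314, so the closed region contains I + B = 314 + 4 = 318 lattice points.

318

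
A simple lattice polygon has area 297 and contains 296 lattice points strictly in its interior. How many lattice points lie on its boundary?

Pick's theorem gives A = I + B/2 − 1, so B = 2(A − I + 1) = 2(297 − 296 + 1) = 4.

4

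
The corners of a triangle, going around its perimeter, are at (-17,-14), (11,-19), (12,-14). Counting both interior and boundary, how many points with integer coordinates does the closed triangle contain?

Using the shoelace formula, 2A = |((-17)·(-19) − 11·(-14)) + (11·(-14) − 12·(-19)) + (12·(-14) − (-17)·(-14))| = 145, so the area is 145/2.
Along each edge there are gcd(|Δx|,|Δy|)+1 lattice points, so counting each shared vertex once the boundary has gcd(28,5) + gcd(1,5) + gcd(29,0) = 1+1+29 = 31.
Pick's theorem gives I = A − B/2 + 1 = 145/2 − 31/2 + 1 = 58, so the closed region contains I + B = 58 + 31 = 89 lattice points.

89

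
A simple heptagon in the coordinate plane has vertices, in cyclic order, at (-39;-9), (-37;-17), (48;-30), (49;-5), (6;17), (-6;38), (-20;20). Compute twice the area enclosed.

By the shoelace formula, twice the signed area is |((-39)·(-17) − (-37)·(-9)) + ((-37)·(-30) − 48·(-17)) + (48·(-5) − 49·(-30)) + (49·17 − 6·(-5)) + (6·38 − (-6)·17) + ((-6)·20 − (-20)·38) + ((-20)·(-9) − (-39)·20)| = 6279, so the area is 6279/2.

6279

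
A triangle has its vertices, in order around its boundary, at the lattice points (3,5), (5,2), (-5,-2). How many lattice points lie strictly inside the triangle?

The shoelace formula gives twice the area as |(3·2 − 5·5) + (5·(-2) − (-5)·2) + ((-5)·5 − 3·(-2))| = 38, so the area is 19.
Along each edge there are gcd(|Δx|,|Δy|)+1 lattice points, so counting each shared vertex once the boundary has gcd(2,3) + gcd(10,4) + gcd(8,7) = 1+2+1 = 4.
By Pick's theorem A = I + B/2 − 1, so I = 19 − 4/2 + 1 = 18.

18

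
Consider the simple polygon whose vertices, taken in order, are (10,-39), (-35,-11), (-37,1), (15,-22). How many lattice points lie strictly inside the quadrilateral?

740

By the shoelace formula, twice the signed area is |(10·(-11) − (-35)·(-39)) + ((-35)·1 − (-37)·(-11)) + ((-37)·(-22) − 15·1) + (15·(-39) − 10·(-22))| = 1483, so the area is 1483/2.
Along each edge there are gcd(|Δx|,|Δy|)+1 lattice points, so counting each shared vertex once the boundary has gcd(45,28) + gcd(2,12) + gcd(52,23) + gcd(5,17) = 1+2+1+1 = 5.
By Pick's theorem A = I + B/2 − 1, so I = 1483/2 − 5/2 + 1 = 740.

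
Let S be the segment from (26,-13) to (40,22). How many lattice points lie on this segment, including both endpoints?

8

The number of lattice points on a segment between lattice points is gcd(|Δx|,|Δy|) + 1 = gcd(14,35) + 1 = 7 + 1 = 8.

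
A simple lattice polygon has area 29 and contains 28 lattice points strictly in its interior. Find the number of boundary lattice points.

Pick's theorem gives A = I + B/2 − 1, so B = 2(A − I + 1) = 2(29 − 28 + 1) = 4.

4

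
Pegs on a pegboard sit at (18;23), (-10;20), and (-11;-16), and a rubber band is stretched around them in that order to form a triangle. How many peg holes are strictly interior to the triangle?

Using the shoelace formula, 2A = |[18·20 − (-10)·23] + [(-10)·(-16) − (-11)·20] + [(-11)·23 − 18·(-16)]| = 1005, so the area is 502.5.
Summing gcd(|Δx|,|Δy|) over the edges gives the boundary count: gcd(28,3) + gcd(1,36) + gcd(29,39) = 1+1+1 = 3.
By Pick's theorem A = I + B/2 − 1, so I = 502.5 − 3/2 + 1 = 502.

502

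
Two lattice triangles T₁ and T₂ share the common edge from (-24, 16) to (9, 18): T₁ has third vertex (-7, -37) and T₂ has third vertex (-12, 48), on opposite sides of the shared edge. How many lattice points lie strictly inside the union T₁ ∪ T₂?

1404

The union is the simple quadrilateral with vertices (-24, 16), (-7, -37), (9, 18), (-12, 48) in order.
The shoelace formula gives twice the area as |((-24)·(-37) − (-7)·16) + ((-7)·18 − 9·(-37)) + (9·48 − (-12)·18) + ((-12)·16 − (-24)·48)| = 2815, so the area is 2815/2.
Summing gcd(|Δx|,|Δy|) over the edges gives the boundary count: gcd(17,53) + gcd(16,55) + gcd(21,30) + gcd(12,32) = 1+1+3+4 = 9.
By Pick's theorem I = A − B/2 + 1 = 2815/2 − 9/2 + 1 = 1404.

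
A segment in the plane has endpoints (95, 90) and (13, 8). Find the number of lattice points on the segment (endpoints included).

83

The number of lattice points on a segment between lattice points is gcd(|Δx|,|Δy|) + 1 = gcd(82,82) + 1 = 82 + 1 = 83.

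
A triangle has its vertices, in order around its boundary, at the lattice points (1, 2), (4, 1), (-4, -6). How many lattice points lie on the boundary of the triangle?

3

Summing gcd(|Δx|,|Δy|) over the edges gives the boundary count: gcd(3,1) + gcd(8,7) + gcd(5,8) = 1+1+1 = 3.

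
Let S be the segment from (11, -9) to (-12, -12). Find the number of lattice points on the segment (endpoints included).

2

The number of lattice points on a segment between lattice points is gcd(|Δx|,|Δy|) + 1 = gcd(23,3) + 1 = 1 + 1 = 2.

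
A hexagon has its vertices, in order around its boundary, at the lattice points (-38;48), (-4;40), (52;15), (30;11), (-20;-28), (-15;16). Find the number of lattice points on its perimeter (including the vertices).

Summing gcd(|Δx|,|Δy|) over the edges gives the boundary count: gcd(34,8) + gcd(56,25) + gcd(22,4) + gcd(50,39) + gcd(5,44) + gcd(23,32) = 2+1+2+1+1+1 = 8.

8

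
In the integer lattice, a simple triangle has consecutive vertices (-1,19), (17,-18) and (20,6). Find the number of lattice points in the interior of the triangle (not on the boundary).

The shoelace formula gives twice the area as |((-1)·(-18) − 17·19) + (17·6 − 20·(-18)) + (20·19 − (-1)·6)| = 543, so the area is 543/2.
The number of boundary lattice points is Σ gcd(|Δx|,|Δy|) = gcd(18,37) + gcd(3,24) + gcd(21,13) = 1+3+1 = 5.
By Pick's theorem A = I + B/2 − 1, so I = 543/2 − 5/2 + 1 = 270.

270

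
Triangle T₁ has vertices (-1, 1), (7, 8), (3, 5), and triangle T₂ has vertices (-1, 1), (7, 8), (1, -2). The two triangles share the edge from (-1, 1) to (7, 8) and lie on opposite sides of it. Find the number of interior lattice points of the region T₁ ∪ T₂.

18

The union is the simple quadrilateral with vertices (-1, 1), (3, 5), (7, 8), (1, -2) in order.
The shoelace formula gives twice the area as |[(-1)·5 − 3·1] + [3·8 − 7·5] + [7·(-2) − 1·8] + [1·1 − (-1)·(-2)]| = 42, so the area is 21.
Summing gcd(|Δx|,|Δy|) over the edges gives the boundary count: gcd(4,4) + gcd(4,3) + gcd(6,10) + gcd(2,3) = 4+1+2+1 = 8.
By Pick's theorem I = A − B/2 + 1 = 21 − 8/2 + 1 = 18.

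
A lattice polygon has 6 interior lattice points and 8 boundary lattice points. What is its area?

9

Pick's theorem states A = I + B/2 − 1, so A = 6 + 8/2 − 1 = 9.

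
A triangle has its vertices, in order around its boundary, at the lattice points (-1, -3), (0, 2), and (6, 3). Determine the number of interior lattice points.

14

The shoelace formula gives twice the area as |[(-1)·2 − 0·(-3)] + [0·3 − 6·2] + [6·(-3) − (-1)·3]| = 29, so the area is 14.5.
Along each edge there are gcd(|Δx|,|Δy|)+1 lattice points, so counting each shared vertex once the boundary has gcd(1,5) + gcd(6,1) + gcd(7,6) = 1+1+1 = 3.
By Pick's theorem A = I + B/2 − 1, so I = 14.5 − 3/2 + 1 = 14.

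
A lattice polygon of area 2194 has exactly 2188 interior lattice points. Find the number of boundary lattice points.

14

Pick's theorem gives A = I + B/2 − 1, so B = 2(A − I + 1) = 2(2194 − 2188 + 1) = 14.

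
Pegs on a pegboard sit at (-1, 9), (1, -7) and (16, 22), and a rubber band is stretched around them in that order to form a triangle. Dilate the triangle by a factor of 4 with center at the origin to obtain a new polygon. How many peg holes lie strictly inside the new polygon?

2377

By the shoelace formula, twice the signed area is |[(-1)·(-7) − 1·9] + [1·22 − 16·(-7)] + [16·9 − (-1)·22]| = 298, so the area is 149.
Along each edge there are gcd(|Δx|,|Δy|)+1 lattice points, so counting each shared vertex once the boundary has gcd(2,16) + gcd(15,29) + gcd(17,13) = 2+1+1 = 4.
Scaling by 4 multiplies the area by 4² = 16 (so the new area is 2384) and multiplies the boundary lattice-point count by 4, giving 16.
By Pick's theorem, the interior count of the dilated polygon is 2384 − 16/2 + 1 = 2377.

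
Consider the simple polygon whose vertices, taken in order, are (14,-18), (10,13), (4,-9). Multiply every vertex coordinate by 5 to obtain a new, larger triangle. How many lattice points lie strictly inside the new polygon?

3416

Using the shoelace formula, 2A = |[14·13 − 10·(-18)] + [10·(-9) − 4·13] + [4·(-18) − 14·(-9)]| = 274, so the area is 137.
Along each edge there are gcd(|Δx|,|Δy|)+1 lattice points, so counting each shared vertex once the boundary has gcd(4,31) + gcd(6,22) + gcd(10,9) = 1+2+1 = 4.
Scaling by 5 multiplies the area by 5² = 25 (so the new area is 3425) and multiplies the boundary lattice-point count by 5, giving 20.
By Pick's theorem, the interior count of the dilated polygon is 3425 − 20/2 + 1 = 3416.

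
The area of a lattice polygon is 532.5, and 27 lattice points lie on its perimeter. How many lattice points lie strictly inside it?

Pick's theorem A = I + B/2 − 1 rearranges to I = A − B/2 + 1 = 532.5 − 27/2 + 1 = 520.

520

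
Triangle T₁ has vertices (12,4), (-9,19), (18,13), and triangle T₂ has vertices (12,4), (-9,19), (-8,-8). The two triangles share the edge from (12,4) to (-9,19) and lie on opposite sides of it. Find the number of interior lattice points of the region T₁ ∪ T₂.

411

The union is the simple quadrilateral with vertices (12,4), (18,13), (-9,19), (-8,-8) in order.
The shoelace formula gives twice the area as |[12·13 − 18·4] + [18·19 − (-9)·13] + [(-9)·(-8) − (-8)·19] + [(-8)·4 − 12·(-8)]| = 831, so the area is 831/2.
Along each edge there are gcd(|Δx|,|Δy|)+1 lattice points, so counting each shared vertex once the boundary has gcd(6,9) + gcd(27,6) + gcd(1,27) + gcd(20,12) = 3+3+1+4 = 11.
By Pick's theorem I = A − B/2 + 1 = 831/2 − 11/2 + 1 = 411.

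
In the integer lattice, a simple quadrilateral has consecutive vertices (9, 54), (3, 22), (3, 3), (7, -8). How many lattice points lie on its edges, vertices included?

Along each edge there are gcd(|Δx|,|Δy|)+1 lattice points, so counting each shared vertex once the boundary has gcd(6,32) + gcd(0,19) + gcd(4,11) + gcd(2,62) = 2+19+1+2 = 24.

24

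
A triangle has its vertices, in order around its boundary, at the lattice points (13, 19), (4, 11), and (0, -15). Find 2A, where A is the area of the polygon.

202

By the shoelace formula, twice the signed area is |(13·11 − 4·19) + (4·(-15) − 0·11) + (0·19 − 13·(-15))| = 202, so the area is 101.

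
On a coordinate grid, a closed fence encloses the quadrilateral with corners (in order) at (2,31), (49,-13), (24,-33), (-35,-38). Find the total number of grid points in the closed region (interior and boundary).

2968

The shoelace formula gives twice the area as |[2·(-13) − 49·31] + [49·(-33) − 24·(-13)] + [24·(-38) − (-35)·(-33)] + [(-35)·31 − 2·(-38)]| = 5926, so the area is 2963.
The number of boundary lattice points is Σ gcd(|Δx|,|Δy|) = gcd(47,44) + gcd(25,20) + gcd(59,5) + gcd(37,69) = 1+5+1+1 = 8.
Pick's theorem gives I = A − B/2 + 1 = 2963 − 8/2 + 1 = 2960, so the closed region contains I + B = 2960 + 8 = 2968 lattice points.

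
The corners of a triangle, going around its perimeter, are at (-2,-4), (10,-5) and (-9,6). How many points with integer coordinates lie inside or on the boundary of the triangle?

Using the shoelace formula, 2A = |[(-2)·(-5) − 10·(-4)] + [10·6 − (-9)·(-5)] + [(-9)·(-4) − (-2)·6]| = 113, so the area is 113/2.
The number of boundary lattice points is Σ gcd(|Δx|,|Δy|) = gcd(12,1) + gcd(19,11) + gcd(7,10) = 1+1+1 = 3.
Pick's theorem gives I = A − B/2 + 1 = 113/2 − 3/2 + 1 = 56, so the closed region contains I + B = 56 + 3 = 59 lattice points.

59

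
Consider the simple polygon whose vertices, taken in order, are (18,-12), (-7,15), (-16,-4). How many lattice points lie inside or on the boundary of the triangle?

The shoelace formula gives twice the area as |[18·15 − (-7)·(-12)] + [(-7)·(-4) − (-16)·15] + [(-16)·(-12) − 18·(-4)]| = 718, so the area is 359.
Summing gcd(|Δx|,|Δy|) over the edges gives the boundary count: gcd(25,27) + gcd(9,19) + gcd(34,8) = 1+1+2 = 4.
Pick's theorem gives I = A − B/2 + 1 = 359 − 4/2 + 1 = 358, so the closed region contains I + B = 358 + 4 = 362 lattice points.

362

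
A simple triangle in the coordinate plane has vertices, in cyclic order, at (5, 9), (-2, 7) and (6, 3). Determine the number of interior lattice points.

20

By the shoelace formula, twice the signed area is |[5·7 − (-2)·9] + [(-2)·3 − 6·7] + [6·9 − 5·3]| = 44, so the area is 22.
Summing gcd(|Δx|,|Δy|) over the edges gives the boundary count: gcd(7,2) + gcd(8,4) + gcd(1,6) = 1+4+1 = 6.
Pick's theorem gives I = A − B/2 + 1 = 22 − 6/2 + 1 = 20.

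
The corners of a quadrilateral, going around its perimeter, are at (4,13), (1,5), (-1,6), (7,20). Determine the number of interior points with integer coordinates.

15

By the shoelace formula, twice the signed area is |[4·5 − 1·13] + [1·6 − (-1)·5] + [(-1)·20 − 7·6] + [7·13 − 4·20]| = 33, so the area is 16.5.
Along each edge there are gcd(|Δx|,|Δy|)+1 lattice points, so counting each shared vertex once the boundary has gcd(3,8) + gcd(2,1) + gcd(8,14) + gcd(3,7) = 1+1+2+1 = 5.
By Pick's theorem A = I + B/2 − 1, so I = 16.5 − 5/2 + 1 = 15.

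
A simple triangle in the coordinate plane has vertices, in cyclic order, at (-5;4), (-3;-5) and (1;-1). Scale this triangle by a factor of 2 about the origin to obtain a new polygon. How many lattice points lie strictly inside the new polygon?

83

Using the shoelace formula, 2A = |[(-5)·(-5) − (-3)·4] + [(-3)·(-1) − 1·(-5)] + [1·4 − (-5)·(-1)]| = 44, so the area is 22.
Along each edge there are gcd(|Δx|,|Δy|)+1 lattice points, so counting each shared vertex once the boundary has gcd(2,9) + gcd(4,4) + gcd(6,5) = 1+4+1 = 6.
Scaling by 2 multiplies the area by 2² = 4 (so the new area is 88) and multiplies the boundary lattice-point count by 2, giving 12.
By Pick's theorem, the interior count of the dilated polygon is 88 − 12/2 + 1 = 83.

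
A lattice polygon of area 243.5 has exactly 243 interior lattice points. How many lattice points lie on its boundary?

3

Pick's theorem gives A = I + B/2 − 1, so B = 2(A − I + 1) = 2(243.5 − 243 + 1) = 3.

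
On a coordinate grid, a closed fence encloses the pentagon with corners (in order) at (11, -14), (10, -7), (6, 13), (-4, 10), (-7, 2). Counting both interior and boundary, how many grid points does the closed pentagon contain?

248

The shoelace formula gives twice the area as |[11·(-7) − 10·(-14)] + [10·13 − 6·(-7)] + [6·10 − (-4)·13] + [(-4)·2 − (-7)·10] + [(-7)·(-14) − 11·2]| = 485, so the area is 242.5.
Summing gcd(|Δx|,|Δy|) over the edges gives the boundary count: gcd(1,7) + gcd(4,20) + gcd(10,3) + gcd(3,8) + gcd(18,16) = 1+4+1+1+2 = 9.
Pick's theorem gives I = A − B/2 + 1 = 242.5 − 9/2 + 1 = 239, so the closed region contains I + B = 239 + 9 = 248 lattice points.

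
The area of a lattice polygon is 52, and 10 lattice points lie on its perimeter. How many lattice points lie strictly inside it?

48

Pick's theorem A = I + B/2 − 1 rearranges to I = A − B/2 + 1 = 52 − 10/2 + 1 = 48.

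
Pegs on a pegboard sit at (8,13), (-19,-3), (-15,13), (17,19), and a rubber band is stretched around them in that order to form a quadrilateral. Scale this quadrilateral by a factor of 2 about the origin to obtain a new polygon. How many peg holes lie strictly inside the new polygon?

1003

By the shoelace formula, twice the signed area is |(8·(-3) − (-19)·13) + ((-19)·13 − (-15)·(-3)) + ((-15)·19 − 17·13) + (17·13 − 8·19)| = 506, so the area is 253.
Along each edge there are gcd(|Δx|,|Δy|)+1 lattice points, so counting each shared vertex once the boundary has gcd(27,16) + gcd(4,16) + gcd(32,6) + gcd(9,6) = 1+4+2+3 = 10.
Scaling by 2 multiplies the area by 2² = 4 (so the new area is 1012) and multiplies the boundary lattice-point count by 2, giving 20.
By Pick's theorem, the interior count of the dilated polygon is 1012 − 20/2 + 1 = 1003.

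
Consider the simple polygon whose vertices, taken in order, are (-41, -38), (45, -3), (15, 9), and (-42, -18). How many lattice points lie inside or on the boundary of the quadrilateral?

By the shoelace formula, twice the signed area is |[(-41)·(-3) − 45·(-38)] + [45·9 − 15·(-3)] + [15·(-18) − (-42)·9] + [(-42)·(-38) − (-41)·(-18)]| = 3249, so the area is 3249/2.
The number of boundary lattice points is Σ gcd(|Δx|,|Δy|) = gcd(86,35) + gcd(30,12) + gcd(57,27) + gcd(1,20) = 1+6+3+1 = 11.
Pick's theorem gives I = A − B/2 + 1 = 3249/2 − 11/2 + 1 = 1620, so the closed region contains I + B = 1620 + 11 = 1631 lattice points.

1631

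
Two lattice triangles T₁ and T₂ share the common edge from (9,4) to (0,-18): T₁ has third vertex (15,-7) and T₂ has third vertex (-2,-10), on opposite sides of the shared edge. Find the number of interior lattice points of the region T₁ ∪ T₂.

172

The union is the simple quadrilateral with vertices (9,4), (15,-7), (0,-18), (-2,-10) in order.
The shoelace formula gives twice the area as |[9·(-7) − 15·4] + [15·(-18) − 0·(-7)] + [0·(-10) − (-2)·(-18)] + [(-2)·4 − 9·(-10)]| = 347, so the area is 347/2.
Summing gcd(|Δx|,|Δy|) over the edges gives the boundary count: gcd(6,11) + gcd(15,11) + gcd(2,8) + gcd(11,14) = 1+1+2+1 = 5.
By Pick's theorem I = A − B/2 + 1 = 347/2 − 5/2 + 1 = 172.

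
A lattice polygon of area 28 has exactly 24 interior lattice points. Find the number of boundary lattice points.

Pick's theorem gives A = I + B/2 − 1, so B = 2(A − I + 1) = 2(28 − 24 + 1) = 10.

10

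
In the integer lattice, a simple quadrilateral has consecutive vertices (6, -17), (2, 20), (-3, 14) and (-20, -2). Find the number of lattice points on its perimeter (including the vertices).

4

Summing gcd(|Δx|,|Δy|) over the edges gives the boundary count: gcd(4,37) + gcd(5,6) + gcd(17,16) + gcd(26,15) = 1+1+1+1 = 4.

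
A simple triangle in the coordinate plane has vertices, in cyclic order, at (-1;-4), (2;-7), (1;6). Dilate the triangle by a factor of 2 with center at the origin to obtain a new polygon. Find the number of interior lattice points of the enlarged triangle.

The shoelace formula gives twice the area as |((-1)·(-7) − 2·(-4)) + (2·6 − 1·(-7)) + (1·(-4) − (-1)·6)| = 36, so the area is 18.
Along each edge there are gcd(|Δx|,|Δy|)+1 lattice points, so counting each shared vertex once the boundary has gcd(3,3) + gcd(1,13) + gcd(2,10) = 3+1+2 = 6.
Scaling by 2 multiplies the area by 2² = 4 (so the new area is 72) and multiplies the boundary lattice-point count by 2, giving 12.
By Pick's theorem, the interior count of the dilated polygon is 72 − 12/2 + 1 = 67.

67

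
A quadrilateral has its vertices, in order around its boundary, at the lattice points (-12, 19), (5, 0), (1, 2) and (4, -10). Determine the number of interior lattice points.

71

By the shoelace formula, twice the signed area is |[(-12)·0 − 5·19] + [5·2 − 1·0] + [1·(-10) − 4·2] + [4·19 − (-12)·(-10)]| = 147, so the area is 73.5.
Along each edge there are gcd(|Δx|,|Δy|)+1 lattice points, so counting each shared vertex once the boundary has gcd(17,19) + gcd(4,2) + gcd(3,12) + gcd(16,29) = 1+2+3+1 = 7.
Pick's theorem gives I = A − B/2 + 1 = 73.5 − 7/2 + 1 = 71.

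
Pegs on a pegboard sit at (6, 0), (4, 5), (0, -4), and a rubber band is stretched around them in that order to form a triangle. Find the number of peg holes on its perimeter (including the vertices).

Summing gcd(|Δx|,|Δy|) over the edges gives the boundary count: gcd(2,5) + gcd(4,9) + gcd(6,4) = 1+1+2 = 4.

4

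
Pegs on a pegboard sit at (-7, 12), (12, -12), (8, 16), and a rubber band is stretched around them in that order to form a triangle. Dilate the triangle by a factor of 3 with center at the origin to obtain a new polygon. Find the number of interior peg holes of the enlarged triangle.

1954

The shoelace formula gives twice the area as |[(-7)·(-12) − 12·12] + [12·16 − 8·(-12)] + [8·12 − (-7)·16]| = 436, so the area is 218.
Summing gcd(|Δx|,|Δy|) over the edges gives the boundary count: gcd(19,24) + gcd(4,28) + gcd(15,4) = 1+4+1 = 6.
Scaling by 3 multiplies the area by 3² = 9 (so the new area is 1962) and multiplies the boundary lattice-point count by 3, giving 18.
By Pick's theorem, the interior count of the dilated polygon is 1962 − 18/2 + 1 = 1954.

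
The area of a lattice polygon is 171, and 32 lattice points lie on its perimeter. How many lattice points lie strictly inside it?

156

Pick's theorem A = I + B/2 − 1 rearranges to I = A − B/2 + 1 = 171 − 32/2 + 1 = 156.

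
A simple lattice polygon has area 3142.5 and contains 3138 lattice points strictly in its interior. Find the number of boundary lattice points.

11

Pick's theorem gives A = I + B/2 − 1, so B = 2(A − I + 1) = 2(3142.5 − 3138 + 1) = 11.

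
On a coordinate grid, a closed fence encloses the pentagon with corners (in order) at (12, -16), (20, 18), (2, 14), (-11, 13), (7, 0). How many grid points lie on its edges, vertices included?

7

Summing gcd(|Δx|,|Δy|) over the edges gives the boundary count: gcd(8,34) + gcd(18,4) + gcd(13,1) + gcd(18,13) + gcd(5,16) = 2+2+1+1+1 = 7.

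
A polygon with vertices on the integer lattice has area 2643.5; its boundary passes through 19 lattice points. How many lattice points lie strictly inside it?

From Pick's theorem, I = A − B/2 + 1 = 2643.5 − 19/2 + 1 = 2635.

2635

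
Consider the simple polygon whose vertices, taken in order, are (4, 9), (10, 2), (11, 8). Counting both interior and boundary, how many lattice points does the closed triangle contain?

By the shoelace formula, twice the signed area is |(4·2 − 10·9) + (10·8 − 11·2) + (11·9 − 4·8)| = 43, so the area is 43/2.
The number of boundary lattice points is Σ gcd(|Δx|,|Δy|) = gcd(6,7) + gcd(1,6) + gcd(7,1) = 1+1+1 = 3.
Pick's theorem gives I = A − B/2 + 1 = 43/2 − 3/2 + 1 = 21, so the closed region contains I + B = 21 + 3 = 24 lattice points.

24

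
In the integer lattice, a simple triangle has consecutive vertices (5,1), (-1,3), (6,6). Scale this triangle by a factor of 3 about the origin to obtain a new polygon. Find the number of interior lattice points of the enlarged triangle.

139

By the shoelace formula, twice the signed area is |[5·3 − (-1)·1] + [(-1)·6 − 6·3] + [6·1 − 5·6]| = 32, so the area is 16.
The number of boundary lattice points is Σ gcd(|Δx|,|Δy|) = gcd(6,2) + gcd(7,3) + gcd(1,5) = 2+1+1 = 4.
Scaling by 3 multiplies the area by 3² = 9 (so the new area is 144) and multiplies the boundary lattice-point count by 3, giving 12.
By Pick's theorem, the interior count of the dilated polygon is 144 − 12/2 + 1 = 139.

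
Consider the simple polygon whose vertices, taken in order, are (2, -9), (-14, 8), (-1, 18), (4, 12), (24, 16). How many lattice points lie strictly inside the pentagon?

452

Using the shoelace formula, 2A = |(2·8 − (-14)·(-9)) + ((-14)·18 − (-1)·8) + ((-1)·12 − 4·18) + (4·16 − 24·12) + (24·(-9) − 2·16)| = 910, so the area is 455.
The number of boundary lattice points is Σ gcd(|Δx|,|Δy|) = gcd(16,17) + gcd(13,10) + gcd(5,6) + gcd(20,4) + gcd(22,25) = 1+1+1+4+1 = 8.
Pick's theorem gives I = A − B/2 + 1 = 455 − 8/2 + 1 = 452.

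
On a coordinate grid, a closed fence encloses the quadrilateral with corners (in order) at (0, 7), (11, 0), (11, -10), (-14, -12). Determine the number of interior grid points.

273

The shoelace formula gives twice the area as |(0·0 − 11·7) + (11·(-10) − 11·0) + (11·(-12) − (-14)·(-10)) + ((-14)·7 − 0·(-12))| = 557, so the area is 557/2.
Summing gcd(|Δx|,|Δy|) over the edges gives the boundary count: gcd(11,7) + gcd(0,10) + gcd(25,2) + gcd(14,19) = 1+10+1+1 = 13.
By Pick's theorem A = I + B/2 − 1, so I = 557/2 − 13/2 + 1 = 273.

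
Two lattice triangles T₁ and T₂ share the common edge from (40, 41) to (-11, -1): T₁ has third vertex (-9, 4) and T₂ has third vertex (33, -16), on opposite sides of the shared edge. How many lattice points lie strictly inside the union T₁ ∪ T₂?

1391

The union is the simple quadrilateral with vertices (40, 41), (-9, 4), (-11, -1), (33, -16) in order.
Using the shoelace formula, 2A = |[40·4 − (-9)·41] + [(-9)·(-1) − (-11)·4] + [(-11)·(-16) − 33·(-1)] + [33·41 − 40·(-16)]| = 2784, so the area is 1392.
Along each edge there are gcd(|Δx|,|Δy|)+1 lattice points, so counting each shared vertex once the boundary has gcd(49,37) + gcd(2,5) + gcd(44,15) + gcd(7,57) = 1+1+1+1 = 4.
By Pick's theorem I = A − B/2 + 1 = 1392 − 4/2 + 1 = 1391.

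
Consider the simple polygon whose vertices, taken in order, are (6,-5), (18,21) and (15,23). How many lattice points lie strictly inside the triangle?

50

Using the shoelace formula, 2A = |(6·21 − 18·(-5)) + (18·23 − 15·21) + (15·(-5) − 6·23)| = 102, so the area is 51.
The number of boundary lattice points is Σ gcd(|Δx|,|Δy|) = gcd(12,26) + gcd(3,2) + gcd(9,28) = 2+1+1 = 4.
Pick's theorem gives I = A − B/2 + 1 = 51 − 4/2 + 1 = 50.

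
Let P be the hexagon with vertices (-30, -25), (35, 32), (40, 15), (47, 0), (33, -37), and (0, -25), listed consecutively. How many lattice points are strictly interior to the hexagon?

2412

Using the shoelace formula, 2A = |((-30)·32 − 35·(-25)) + (35·15 − 40·32) + (40·0 − 47·15) + (47·(-37) − 33·0) + (33·(-25) − 0·(-37)) + (0·(-25) − (-30)·(-25))| = 4859, so the area is 4859/2.
Along each edge there are gcd(|Δx|,|Δy|)+1 lattice points, so counting each shared vertex once the boundary has gcd(65,57) + gcd(5,17) + gcd(7,15) + gcd(14,37) + gcd(33,12) + gcd(30,0) = 1+1+1+1+3+30 = 37.
By Pick's theorem A = I + B/2 − 1, so I = 4859/2 − 37/2 + 1 = 2412.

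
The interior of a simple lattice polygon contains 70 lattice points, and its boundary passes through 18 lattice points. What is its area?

78

Pick's theorem states A = I + B/2 − 1, so A = 70 + 18/2 − 1 = 78.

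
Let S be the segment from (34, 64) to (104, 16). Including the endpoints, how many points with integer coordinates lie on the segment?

The number of lattice points on a segment between lattice points is gcd(|Δx|,|Δy|) + 1 = gcd(70,48) + 1 = 2 + 1 = 3.

3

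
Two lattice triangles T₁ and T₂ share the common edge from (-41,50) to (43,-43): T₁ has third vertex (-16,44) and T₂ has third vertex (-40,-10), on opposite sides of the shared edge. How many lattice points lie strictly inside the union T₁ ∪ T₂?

The union is the simple quadrilateral with vertices (-41,50), (-16,44), (43,-43), (-40,-10) in order.
By the shoelace formula, twice the signed area is |[(-41)·44 − (-16)·50] + [(-16)·(-43) − 43·44] + [43·(-10) − (-40)·(-43)] + [(-40)·50 − (-41)·(-10)]| = 6768, so the area is 3384.
Along each edge there are gcd(|Δx|,|Δy|)+1 lattice points, so counting each shared vertex once the boundary has gcd(25,6) + gcd(59,87) + gcd(83,33) + gcd(1,60) = 1+1+1+1 = 4.
By Pick's theorem I = A − B/2 + 1 = 3384 − 4/2 + 1 = 3383.

3383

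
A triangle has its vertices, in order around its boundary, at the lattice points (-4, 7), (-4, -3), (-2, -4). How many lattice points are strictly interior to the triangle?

5

Using the shoelace formula, 2A = |((-4)·(-3) − (-4)·7) + ((-4)·(-4) − (-2)·(-3)) + ((-2)·7 − (-4)·(-4))| = 20, so the area is 10.
The number of boundary lattice points is Σ gcd(|Δx|,|Δy|) = gcd(0,10) + gcd(2,1) + gcd(2,11) = 10+1+1 = 12.
Pick's theorem gives I = A − B/2 + 1 = 10 − 12/2 + 1 = 5.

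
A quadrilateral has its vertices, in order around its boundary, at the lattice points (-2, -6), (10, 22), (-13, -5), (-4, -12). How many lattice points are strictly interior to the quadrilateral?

The shoelace formula gives twice the area as |[(-2)·22 − 10·(-6)] + [10·(-5) − (-13)·22] + [(-13)·(-12) − (-4)·(-5)] + [(-4)·(-6) − (-2)·(-12)]| = 388, so the area is 194.
Summing gcd(|Δx|,|Δy|) over the edges gives the boundary count: gcd(12,28) + gcd(23,27) + gcd(9,7) + gcd(2,6) = 4+1+1+2 = 8.
By Pick's theorem A = I + B/2 − 1, so I = 194 − 8/2 + 1 = 191.

191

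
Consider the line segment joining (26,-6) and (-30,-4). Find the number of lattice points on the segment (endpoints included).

3

The number of lattice points on a segment between lattice points is gcd(|Δx|,|Δy|) + 1 = gcd(56,2) + 1 = 2 + 1 = 3.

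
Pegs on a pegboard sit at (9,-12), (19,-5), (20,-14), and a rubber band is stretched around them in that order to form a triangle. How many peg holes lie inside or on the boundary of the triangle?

51

The shoelace formula gives twice the area as |(9·(-5) − 19·(-12)) + (19·(-14) − 20·(-5)) + (20·(-12) − 9·(-14))| = 97, so the area is 97/2.
Along each edge there are gcd(|Δx|,|Δy|)+1 lattice points, so counting each shared vertex once the boundary has gcd(10,7) + gcd(1,9) + gcd(11,2) = 1+1+1 = 3.
Pick's theorem gives I = A − B/2 + 1 = 97/2 − 3/2 + 1 = 48, so the closed region contains I + B = 48 + 3 = 51 lattice points.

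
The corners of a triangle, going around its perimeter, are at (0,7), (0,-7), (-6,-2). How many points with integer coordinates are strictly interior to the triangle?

The shoelace formula gives twice the area as |(0·(-7) − 0·7) + (0·(-2) − (-6)·(-7)) + ((-6)·7 − 0·(-2))| = 84, so the area is 42.
Along each edge there are gcd(|Δx|,|Δy|)+1 lattice points, so counting each shared vertex once the boundary has gcd(0,14) + gcd(6,5) + gcd(6,9) = 14+1+3 = 18.
Pick's theorem gives I = A − B/2 + 1 = 42 − 18/2 + 1 = 34.

34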